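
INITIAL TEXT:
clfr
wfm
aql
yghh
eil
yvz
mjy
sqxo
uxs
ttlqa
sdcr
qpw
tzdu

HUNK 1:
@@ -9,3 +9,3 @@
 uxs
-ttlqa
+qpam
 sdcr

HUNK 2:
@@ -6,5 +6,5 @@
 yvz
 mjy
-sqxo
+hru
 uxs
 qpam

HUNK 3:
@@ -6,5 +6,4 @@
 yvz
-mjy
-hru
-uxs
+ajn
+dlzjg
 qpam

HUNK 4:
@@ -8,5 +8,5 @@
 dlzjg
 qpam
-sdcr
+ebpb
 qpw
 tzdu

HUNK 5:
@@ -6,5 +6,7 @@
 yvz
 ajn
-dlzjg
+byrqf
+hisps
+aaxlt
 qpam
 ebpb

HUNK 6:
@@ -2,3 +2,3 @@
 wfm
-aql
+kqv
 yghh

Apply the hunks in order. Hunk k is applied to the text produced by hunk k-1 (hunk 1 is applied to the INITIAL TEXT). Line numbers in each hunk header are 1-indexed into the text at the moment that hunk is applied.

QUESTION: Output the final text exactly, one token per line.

Hunk 1: at line 9 remove [ttlqa] add [qpam] -> 13 lines: clfr wfm aql yghh eil yvz mjy sqxo uxs qpam sdcr qpw tzdu
Hunk 2: at line 6 remove [sqxo] add [hru] -> 13 lines: clfr wfm aql yghh eil yvz mjy hru uxs qpam sdcr qpw tzdu
Hunk 3: at line 6 remove [mjy,hru,uxs] add [ajn,dlzjg] -> 12 lines: clfr wfm aql yghh eil yvz ajn dlzjg qpam sdcr qpw tzdu
Hunk 4: at line 8 remove [sdcr] add [ebpb] -> 12 lines: clfr wfm aql yghh eil yvz ajn dlzjg qpam ebpb qpw tzdu
Hunk 5: at line 6 remove [dlzjg] add [byrqf,hisps,aaxlt] -> 14 lines: clfr wfm aql yghh eil yvz ajn byrqf hisps aaxlt qpam ebpb qpw tzdu
Hunk 6: at line 2 remove [aql] add [kqv] -> 14 lines: clfr wfm kqv yghh eil yvz ajn byrqf hisps aaxlt qpam ebpb qpw tzdu

Answer: clfr
wfm
kqv
yghh
eil
yvz
ajn
byrqf
hisps
aaxlt
qpam
ebpb
qpw
tzdu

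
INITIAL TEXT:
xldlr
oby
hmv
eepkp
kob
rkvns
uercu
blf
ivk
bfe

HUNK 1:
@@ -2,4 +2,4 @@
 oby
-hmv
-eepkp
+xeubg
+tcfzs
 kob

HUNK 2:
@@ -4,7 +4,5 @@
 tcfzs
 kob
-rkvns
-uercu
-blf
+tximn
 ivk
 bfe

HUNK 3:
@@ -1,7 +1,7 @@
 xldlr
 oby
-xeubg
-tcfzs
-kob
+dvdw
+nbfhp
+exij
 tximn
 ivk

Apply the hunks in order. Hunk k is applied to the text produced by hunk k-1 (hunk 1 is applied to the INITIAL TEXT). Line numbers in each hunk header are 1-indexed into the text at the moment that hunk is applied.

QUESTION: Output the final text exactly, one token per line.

Hunk 1: at line 2 remove [hmv,eepkp] add [xeubg,tcfzs] -> 10 lines: xldlr oby xeubg tcfzs kob rkvns uercu blf ivk bfe
Hunk 2: at line 4 remove [rkvns,uercu,blf] add [tximn] -> 8 lines: xldlr oby xeubg tcfzs kob tximn ivk bfe
Hunk 3: at line 1 remove [xeubg,tcfzs,kob] add [dvdw,nbfhp,exij] -> 8 lines: xldlr oby dvdw nbfhp exij tximn ivk bfe

Answer: xldlr
oby
dvdw
nbfhp
exij
tximn
ivk
bfe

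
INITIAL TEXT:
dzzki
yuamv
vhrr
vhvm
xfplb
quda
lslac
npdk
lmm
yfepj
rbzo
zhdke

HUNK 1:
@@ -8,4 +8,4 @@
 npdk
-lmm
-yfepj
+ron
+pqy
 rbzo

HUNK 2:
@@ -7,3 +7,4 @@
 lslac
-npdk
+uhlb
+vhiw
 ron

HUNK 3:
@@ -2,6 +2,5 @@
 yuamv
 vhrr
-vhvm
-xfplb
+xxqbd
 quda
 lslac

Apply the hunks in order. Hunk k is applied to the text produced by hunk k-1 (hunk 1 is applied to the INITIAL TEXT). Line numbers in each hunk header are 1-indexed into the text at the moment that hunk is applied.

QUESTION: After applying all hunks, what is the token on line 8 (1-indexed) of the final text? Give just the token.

Hunk 1: at line 8 remove [lmm,yfepj] add [ron,pqy] -> 12 lines: dzzki yuamv vhrr vhvm xfplb quda lslac npdk ron pqy rbzo zhdke
Hunk 2: at line 7 remove [npdk] add [uhlb,vhiw] -> 13 lines: dzzki yuamv vhrr vhvm xfplb quda lslac uhlb vhiw ron pqy rbzo zhdke
Hunk 3: at line 2 remove [vhvm,xfplb] add [xxqbd] -> 12 lines: dzzki yuamv vhrr xxqbd quda lslac uhlb vhiw ron pqy rbzo zhdke
Final line 8: vhiw

Answer: vhiw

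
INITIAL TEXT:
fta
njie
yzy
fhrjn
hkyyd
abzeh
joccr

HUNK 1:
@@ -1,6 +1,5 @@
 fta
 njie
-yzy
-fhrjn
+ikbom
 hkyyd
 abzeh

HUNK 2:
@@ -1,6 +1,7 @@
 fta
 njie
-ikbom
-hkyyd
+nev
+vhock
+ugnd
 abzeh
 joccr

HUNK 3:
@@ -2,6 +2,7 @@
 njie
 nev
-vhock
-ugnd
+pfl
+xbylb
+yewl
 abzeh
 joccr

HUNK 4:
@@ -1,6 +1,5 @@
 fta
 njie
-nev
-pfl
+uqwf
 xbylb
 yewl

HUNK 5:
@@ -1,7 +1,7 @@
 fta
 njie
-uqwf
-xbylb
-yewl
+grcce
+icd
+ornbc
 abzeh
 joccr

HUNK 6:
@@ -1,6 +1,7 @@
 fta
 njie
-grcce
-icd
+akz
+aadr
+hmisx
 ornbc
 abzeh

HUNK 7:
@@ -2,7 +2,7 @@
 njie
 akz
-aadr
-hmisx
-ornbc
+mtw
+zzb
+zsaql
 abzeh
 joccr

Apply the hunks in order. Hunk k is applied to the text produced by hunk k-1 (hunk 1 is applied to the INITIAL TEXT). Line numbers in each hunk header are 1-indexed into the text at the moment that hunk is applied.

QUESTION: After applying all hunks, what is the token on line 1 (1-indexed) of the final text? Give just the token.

Hunk 1: at line 1 remove [yzy,fhrjn] add [ikbom] -> 6 lines: fta njie ikbom hkyyd abzeh joccr
Hunk 2: at line 1 remove [ikbom,hkyyd] add [nev,vhock,ugnd] -> 7 lines: fta njie nev vhock ugnd abzeh joccr
Hunk 3: at line 2 remove [vhock,ugnd] add [pfl,xbylb,yewl] -> 8 lines: fta njie nev pfl xbylb yewl abzeh joccr
Hunk 4: at line 1 remove [nev,pfl] add [uqwf] -> 7 lines: fta njie uqwf xbylb yewl abzeh joccr
Hunk 5: at line 1 remove [uqwf,xbylb,yewl] add [grcce,icd,ornbc] -> 7 lines: fta njie grcce icd ornbc abzeh joccr
Hunk 6: at line 1 remove [grcce,icd] add [akz,aadr,hmisx] -> 8 lines: fta njie akz aadr hmisx ornbc abzeh joccr
Hunk 7: at line 2 remove [aadr,hmisx,ornbc] add [mtw,zzb,zsaql] -> 8 lines: fta njie akz mtw zzb zsaql abzeh joccr
Final line 1: fta

Answer: fta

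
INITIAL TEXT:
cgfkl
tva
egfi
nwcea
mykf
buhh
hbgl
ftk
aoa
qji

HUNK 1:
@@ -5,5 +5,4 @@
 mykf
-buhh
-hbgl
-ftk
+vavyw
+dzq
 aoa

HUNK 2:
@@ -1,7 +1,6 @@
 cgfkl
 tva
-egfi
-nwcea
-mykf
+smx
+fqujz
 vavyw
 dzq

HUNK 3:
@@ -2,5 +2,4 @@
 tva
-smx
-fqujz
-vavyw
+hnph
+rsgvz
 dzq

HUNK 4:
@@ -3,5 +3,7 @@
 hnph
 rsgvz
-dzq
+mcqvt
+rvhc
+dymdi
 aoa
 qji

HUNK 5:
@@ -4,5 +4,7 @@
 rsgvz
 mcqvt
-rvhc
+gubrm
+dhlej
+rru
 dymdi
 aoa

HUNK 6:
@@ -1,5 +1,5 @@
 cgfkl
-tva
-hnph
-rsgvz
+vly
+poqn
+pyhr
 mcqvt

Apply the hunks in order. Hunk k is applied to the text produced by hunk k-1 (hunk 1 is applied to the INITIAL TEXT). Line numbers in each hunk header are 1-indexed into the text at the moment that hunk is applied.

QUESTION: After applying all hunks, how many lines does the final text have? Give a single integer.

Hunk 1: at line 5 remove [buhh,hbgl,ftk] add [vavyw,dzq] -> 9 lines: cgfkl tva egfi nwcea mykf vavyw dzq aoa qji
Hunk 2: at line 1 remove [egfi,nwcea,mykf] add [smx,fqujz] -> 8 lines: cgfkl tva smx fqujz vavyw dzq aoa qji
Hunk 3: at line 2 remove [smx,fqujz,vavyw] add [hnph,rsgvz] -> 7 lines: cgfkl tva hnph rsgvz dzq aoa qji
Hunk 4: at line 3 remove [dzq] add [mcqvt,rvhc,dymdi] -> 9 lines: cgfkl tva hnph rsgvz mcqvt rvhc dymdi aoa qji
Hunk 5: at line 4 remove [rvhc] add [gubrm,dhlej,rru] -> 11 lines: cgfkl tva hnph rsgvz mcqvt gubrm dhlej rru dymdi aoa qji
Hunk 6: at line 1 remove [tva,hnph,rsgvz] add [vly,poqn,pyhr] -> 11 lines: cgfkl vly poqn pyhr mcqvt gubrm dhlej rru dymdi aoa qji
Final line count: 11

Answer: 11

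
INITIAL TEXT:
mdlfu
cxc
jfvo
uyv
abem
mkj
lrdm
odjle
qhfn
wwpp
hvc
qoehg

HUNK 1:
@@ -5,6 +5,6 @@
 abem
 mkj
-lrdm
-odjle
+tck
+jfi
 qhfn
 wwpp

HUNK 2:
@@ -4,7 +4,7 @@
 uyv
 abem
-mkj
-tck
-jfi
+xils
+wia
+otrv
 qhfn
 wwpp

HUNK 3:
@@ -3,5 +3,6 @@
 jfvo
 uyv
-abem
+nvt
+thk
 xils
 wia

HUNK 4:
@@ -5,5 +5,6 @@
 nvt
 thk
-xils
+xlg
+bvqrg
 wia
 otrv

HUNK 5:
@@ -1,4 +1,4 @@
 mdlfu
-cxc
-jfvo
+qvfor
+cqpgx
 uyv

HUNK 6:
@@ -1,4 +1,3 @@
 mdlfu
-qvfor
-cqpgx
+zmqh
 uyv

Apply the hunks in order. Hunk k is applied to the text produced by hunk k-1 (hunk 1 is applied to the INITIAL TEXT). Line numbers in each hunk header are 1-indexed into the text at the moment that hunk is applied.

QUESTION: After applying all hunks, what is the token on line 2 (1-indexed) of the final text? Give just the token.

Answer: zmqh

Derivation:
Hunk 1: at line 5 remove [lrdm,odjle] add [tck,jfi] -> 12 lines: mdlfu cxc jfvo uyv abem mkj tck jfi qhfn wwpp hvc qoehg
Hunk 2: at line 4 remove [mkj,tck,jfi] add [xils,wia,otrv] -> 12 lines: mdlfu cxc jfvo uyv abem xils wia otrv qhfn wwpp hvc qoehg
Hunk 3: at line 3 remove [abem] add [nvt,thk] -> 13 lines: mdlfu cxc jfvo uyv nvt thk xils wia otrv qhfn wwpp hvc qoehg
Hunk 4: at line 5 remove [xils] add [xlg,bvqrg] -> 14 lines: mdlfu cxc jfvo uyv nvt thk xlg bvqrg wia otrv qhfn wwpp hvc qoehg
Hunk 5: at line 1 remove [cxc,jfvo] add [qvfor,cqpgx] -> 14 lines: mdlfu qvfor cqpgx uyv nvt thk xlg bvqrg wia otrv qhfn wwpp hvc qoehg
Hunk 6: at line 1 remove [qvfor,cqpgx] add [zmqh] -> 13 lines: mdlfu zmqh uyv nvt thk xlg bvqrg wia otrv qhfn wwpp hvc qoehg
Final line 2: zmqh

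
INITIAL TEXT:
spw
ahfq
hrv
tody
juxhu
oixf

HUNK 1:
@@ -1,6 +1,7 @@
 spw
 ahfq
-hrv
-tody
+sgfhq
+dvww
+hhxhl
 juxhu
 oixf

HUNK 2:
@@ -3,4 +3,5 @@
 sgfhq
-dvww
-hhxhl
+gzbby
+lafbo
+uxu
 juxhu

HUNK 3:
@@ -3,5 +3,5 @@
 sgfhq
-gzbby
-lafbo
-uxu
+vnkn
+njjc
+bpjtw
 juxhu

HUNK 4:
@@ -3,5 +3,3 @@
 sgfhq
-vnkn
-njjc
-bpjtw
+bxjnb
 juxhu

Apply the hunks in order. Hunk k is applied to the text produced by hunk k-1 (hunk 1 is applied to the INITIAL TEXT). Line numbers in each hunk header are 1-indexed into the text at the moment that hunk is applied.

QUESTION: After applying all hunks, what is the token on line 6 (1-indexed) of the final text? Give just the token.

Answer: oixf

Derivation:
Hunk 1: at line 1 remove [hrv,tody] add [sgfhq,dvww,hhxhl] -> 7 lines: spw ahfq sgfhq dvww hhxhl juxhu oixf
Hunk 2: at line 3 remove [dvww,hhxhl] add [gzbby,lafbo,uxu] -> 8 lines: spw ahfq sgfhq gzbby lafbo uxu juxhu oixf
Hunk 3: at line 3 remove [gzbby,lafbo,uxu] add [vnkn,njjc,bpjtw] -> 8 lines: spw ahfq sgfhq vnkn njjc bpjtw juxhu oixf
Hunk 4: at line 3 remove [vnkn,njjc,bpjtw] add [bxjnb] -> 6 lines: spw ahfq sgfhq bxjnb juxhu oixf
Final line 6: oixf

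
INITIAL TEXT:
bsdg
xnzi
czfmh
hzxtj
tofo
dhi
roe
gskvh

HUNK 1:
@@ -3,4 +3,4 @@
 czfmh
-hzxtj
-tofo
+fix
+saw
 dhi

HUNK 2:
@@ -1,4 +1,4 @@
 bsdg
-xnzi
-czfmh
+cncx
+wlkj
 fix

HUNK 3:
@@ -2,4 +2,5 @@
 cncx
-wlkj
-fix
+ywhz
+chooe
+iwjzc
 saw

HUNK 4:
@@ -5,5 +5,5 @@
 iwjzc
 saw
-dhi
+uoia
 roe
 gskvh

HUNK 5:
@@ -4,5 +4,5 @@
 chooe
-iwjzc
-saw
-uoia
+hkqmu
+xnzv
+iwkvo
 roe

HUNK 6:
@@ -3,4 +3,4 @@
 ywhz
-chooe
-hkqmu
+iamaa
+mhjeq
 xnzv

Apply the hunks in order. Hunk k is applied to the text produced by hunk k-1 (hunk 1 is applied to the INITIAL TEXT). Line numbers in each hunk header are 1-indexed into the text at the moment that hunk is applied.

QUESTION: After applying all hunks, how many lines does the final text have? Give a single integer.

Answer: 9

Derivation:
Hunk 1: at line 3 remove [hzxtj,tofo] add [fix,saw] -> 8 lines: bsdg xnzi czfmh fix saw dhi roe gskvh
Hunk 2: at line 1 remove [xnzi,czfmh] add [cncx,wlkj] -> 8 lines: bsdg cncx wlkj fix saw dhi roe gskvh
Hunk 3: at line 2 remove [wlkj,fix] add [ywhz,chooe,iwjzc] -> 9 lines: bsdg cncx ywhz chooe iwjzc saw dhi roe gskvh
Hunk 4: at line 5 remove [dhi] add [uoia] -> 9 lines: bsdg cncx ywhz chooe iwjzc saw uoia roe gskvh
Hunk 5: at line 4 remove [iwjzc,saw,uoia] add [hkqmu,xnzv,iwkvo] -> 9 lines: bsdg cncx ywhz chooe hkqmu xnzv iwkvo roe gskvh
Hunk 6: at line 3 remove [chooe,hkqmu] add [iamaa,mhjeq] -> 9 lines: bsdg cncx ywhz iamaa mhjeq xnzv iwkvo roe gskvh
Final line count: 9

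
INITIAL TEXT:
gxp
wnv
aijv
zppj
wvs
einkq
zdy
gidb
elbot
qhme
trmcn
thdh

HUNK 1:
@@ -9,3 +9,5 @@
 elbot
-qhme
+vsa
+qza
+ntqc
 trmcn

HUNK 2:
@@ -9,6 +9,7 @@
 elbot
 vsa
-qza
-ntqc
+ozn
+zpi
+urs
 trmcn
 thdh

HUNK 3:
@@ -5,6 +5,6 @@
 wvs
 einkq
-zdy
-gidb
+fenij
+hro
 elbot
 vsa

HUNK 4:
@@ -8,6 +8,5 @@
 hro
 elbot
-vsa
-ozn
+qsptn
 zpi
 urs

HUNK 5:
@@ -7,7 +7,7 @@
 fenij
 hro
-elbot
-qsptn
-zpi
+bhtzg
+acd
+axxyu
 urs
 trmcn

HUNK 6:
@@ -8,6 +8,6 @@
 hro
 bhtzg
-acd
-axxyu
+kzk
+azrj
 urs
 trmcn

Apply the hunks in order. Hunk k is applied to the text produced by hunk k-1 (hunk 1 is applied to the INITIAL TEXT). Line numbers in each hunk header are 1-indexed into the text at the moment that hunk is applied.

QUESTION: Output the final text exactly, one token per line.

Hunk 1: at line 9 remove [qhme] add [vsa,qza,ntqc] -> 14 lines: gxp wnv aijv zppj wvs einkq zdy gidb elbot vsa qza ntqc trmcn thdh
Hunk 2: at line 9 remove [qza,ntqc] add [ozn,zpi,urs] -> 15 lines: gxp wnv aijv zppj wvs einkq zdy gidb elbot vsa ozn zpi urs trmcn thdh
Hunk 3: at line 5 remove [zdy,gidb] add [fenij,hro] -> 15 lines: gxp wnv aijv zppj wvs einkq fenij hro elbot vsa ozn zpi urs trmcn thdh
Hunk 4: at line 8 remove [vsa,ozn] add [qsptn] -> 14 lines: gxp wnv aijv zppj wvs einkq fenij hro elbot qsptn zpi urs trmcn thdh
Hunk 5: at line 7 remove [elbot,qsptn,zpi] add [bhtzg,acd,axxyu] -> 14 lines: gxp wnv aijv zppj wvs einkq fenij hro bhtzg acd axxyu urs trmcn thdh
Hunk 6: at line 8 remove [acd,axxyu] add [kzk,azrj] -> 14 lines: gxp wnv aijv zppj wvs einkq fenij hro bhtzg kzk azrj urs trmcn thdh

Answer: gxp
wnv
aijv
zppj
wvs
einkq
fenij
hro
bhtzg
kzk
azrj
urs
trmcn
thdh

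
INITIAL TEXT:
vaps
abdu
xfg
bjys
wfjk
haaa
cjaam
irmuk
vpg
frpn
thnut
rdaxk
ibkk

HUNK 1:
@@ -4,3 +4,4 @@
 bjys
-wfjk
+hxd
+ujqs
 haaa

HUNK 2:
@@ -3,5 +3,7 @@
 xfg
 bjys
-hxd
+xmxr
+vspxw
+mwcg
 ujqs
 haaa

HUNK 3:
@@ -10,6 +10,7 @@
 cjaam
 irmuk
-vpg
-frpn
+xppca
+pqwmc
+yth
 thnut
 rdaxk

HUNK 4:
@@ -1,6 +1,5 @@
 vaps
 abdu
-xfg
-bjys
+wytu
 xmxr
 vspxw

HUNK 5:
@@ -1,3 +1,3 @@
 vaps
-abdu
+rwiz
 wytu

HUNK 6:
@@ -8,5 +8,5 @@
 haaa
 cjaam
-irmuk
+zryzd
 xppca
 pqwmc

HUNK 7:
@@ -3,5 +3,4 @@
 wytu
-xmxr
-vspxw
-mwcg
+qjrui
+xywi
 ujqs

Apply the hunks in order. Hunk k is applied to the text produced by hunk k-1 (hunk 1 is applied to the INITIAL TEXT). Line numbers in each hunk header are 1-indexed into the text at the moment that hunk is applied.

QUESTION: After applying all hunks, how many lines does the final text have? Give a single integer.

Hunk 1: at line 4 remove [wfjk] add [hxd,ujqs] -> 14 lines: vaps abdu xfg bjys hxd ujqs haaa cjaam irmuk vpg frpn thnut rdaxk ibkk
Hunk 2: at line 3 remove [hxd] add [xmxr,vspxw,mwcg] -> 16 lines: vaps abdu xfg bjys xmxr vspxw mwcg ujqs haaa cjaam irmuk vpg frpn thnut rdaxk ibkk
Hunk 3: at line 10 remove [vpg,frpn] add [xppca,pqwmc,yth] -> 17 lines: vaps abdu xfg bjys xmxr vspxw mwcg ujqs haaa cjaam irmuk xppca pqwmc yth thnut rdaxk ibkk
Hunk 4: at line 1 remove [xfg,bjys] add [wytu] -> 16 lines: vaps abdu wytu xmxr vspxw mwcg ujqs haaa cjaam irmuk xppca pqwmc yth thnut rdaxk ibkk
Hunk 5: at line 1 remove [abdu] add [rwiz] -> 16 lines: vaps rwiz wytu xmxr vspxw mwcg ujqs haaa cjaam irmuk xppca pqwmc yth thnut rdaxk ibkk
Hunk 6: at line 8 remove [irmuk] add [zryzd] -> 16 lines: vaps rwiz wytu xmxr vspxw mwcg ujqs haaa cjaam zryzd xppca pqwmc yth thnut rdaxk ibkk
Hunk 7: at line 3 remove [xmxr,vspxw,mwcg] add [qjrui,xywi] -> 15 lines: vaps rwiz wytu qjrui xywi ujqs haaa cjaam zryzd xppca pqwmc yth thnut rdaxk ibkk
Final line count: 15

Answer: 15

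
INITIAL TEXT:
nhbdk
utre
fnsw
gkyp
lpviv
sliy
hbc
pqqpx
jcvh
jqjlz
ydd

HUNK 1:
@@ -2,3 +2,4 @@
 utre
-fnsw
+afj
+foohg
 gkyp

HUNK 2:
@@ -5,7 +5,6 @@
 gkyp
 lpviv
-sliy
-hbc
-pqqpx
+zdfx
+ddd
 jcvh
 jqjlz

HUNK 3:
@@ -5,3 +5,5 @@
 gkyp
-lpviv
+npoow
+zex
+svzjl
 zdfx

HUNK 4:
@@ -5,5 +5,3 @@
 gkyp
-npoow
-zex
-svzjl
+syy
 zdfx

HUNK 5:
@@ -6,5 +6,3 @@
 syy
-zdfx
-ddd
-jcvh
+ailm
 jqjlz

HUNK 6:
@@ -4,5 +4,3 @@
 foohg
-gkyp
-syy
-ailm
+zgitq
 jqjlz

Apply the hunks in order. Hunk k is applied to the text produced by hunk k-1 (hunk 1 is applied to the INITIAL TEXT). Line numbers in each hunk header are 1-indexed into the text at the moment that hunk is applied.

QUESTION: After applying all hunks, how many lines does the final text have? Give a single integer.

Answer: 7

Derivation:
Hunk 1: at line 2 remove [fnsw] add [afj,foohg] -> 12 lines: nhbdk utre afj foohg gkyp lpviv sliy hbc pqqpx jcvh jqjlz ydd
Hunk 2: at line 5 remove [sliy,hbc,pqqpx] add [zdfx,ddd] -> 11 lines: nhbdk utre afj foohg gkyp lpviv zdfx ddd jcvh jqjlz ydd
Hunk 3: at line 5 remove [lpviv] add [npoow,zex,svzjl] -> 13 lines: nhbdk utre afj foohg gkyp npoow zex svzjl zdfx ddd jcvh jqjlz ydd
Hunk 4: at line 5 remove [npoow,zex,svzjl] add [syy] -> 11 lines: nhbdk utre afj foohg gkyp syy zdfx ddd jcvh jqjlz ydd
Hunk 5: at line 6 remove [zdfx,ddd,jcvh] add [ailm] -> 9 lines: nhbdk utre afj foohg gkyp syy ailm jqjlz ydd
Hunk 6: at line 4 remove [gkyp,syy,ailm] add [zgitq] -> 7 lines: nhbdk utre afj foohg zgitq jqjlz ydd
Final line count: 7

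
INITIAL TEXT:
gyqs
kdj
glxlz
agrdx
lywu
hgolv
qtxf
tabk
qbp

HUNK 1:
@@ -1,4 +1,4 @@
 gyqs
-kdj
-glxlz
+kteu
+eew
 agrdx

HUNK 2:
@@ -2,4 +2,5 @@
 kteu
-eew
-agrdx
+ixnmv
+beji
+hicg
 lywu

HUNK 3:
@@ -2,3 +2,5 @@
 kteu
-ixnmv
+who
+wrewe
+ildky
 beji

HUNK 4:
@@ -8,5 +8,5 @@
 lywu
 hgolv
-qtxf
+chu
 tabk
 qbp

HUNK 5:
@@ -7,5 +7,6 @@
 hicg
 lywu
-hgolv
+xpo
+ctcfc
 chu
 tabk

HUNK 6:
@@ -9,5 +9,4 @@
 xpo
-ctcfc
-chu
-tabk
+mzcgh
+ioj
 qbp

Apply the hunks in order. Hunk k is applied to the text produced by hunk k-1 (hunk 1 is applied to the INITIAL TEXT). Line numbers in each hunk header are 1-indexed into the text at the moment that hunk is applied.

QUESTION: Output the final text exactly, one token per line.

Answer: gyqs
kteu
who
wrewe
ildky
beji
hicg
lywu
xpo
mzcgh
ioj
qbp

Derivation:
Hunk 1: at line 1 remove [kdj,glxlz] add [kteu,eew] -> 9 lines: gyqs kteu eew agrdx lywu hgolv qtxf tabk qbp
Hunk 2: at line 2 remove [eew,agrdx] add [ixnmv,beji,hicg] -> 10 lines: gyqs kteu ixnmv beji hicg lywu hgolv qtxf tabk qbp
Hunk 3: at line 2 remove [ixnmv] add [who,wrewe,ildky] -> 12 lines: gyqs kteu who wrewe ildky beji hicg lywu hgolv qtxf tabk qbp
Hunk 4: at line 8 remove [qtxf] add [chu] -> 12 lines: gyqs kteu who wrewe ildky beji hicg lywu hgolv chu tabk qbp
Hunk 5: at line 7 remove [hgolv] add [xpo,ctcfc] -> 13 lines: gyqs kteu who wrewe ildky beji hicg lywu xpo ctcfc chu tabk qbp
Hunk 6: at line 9 remove [ctcfc,chu,tabk] add [mzcgh,ioj] -> 12 lines: gyqs kteu who wrewe ildky beji hicg lywu xpo mzcgh ioj qbp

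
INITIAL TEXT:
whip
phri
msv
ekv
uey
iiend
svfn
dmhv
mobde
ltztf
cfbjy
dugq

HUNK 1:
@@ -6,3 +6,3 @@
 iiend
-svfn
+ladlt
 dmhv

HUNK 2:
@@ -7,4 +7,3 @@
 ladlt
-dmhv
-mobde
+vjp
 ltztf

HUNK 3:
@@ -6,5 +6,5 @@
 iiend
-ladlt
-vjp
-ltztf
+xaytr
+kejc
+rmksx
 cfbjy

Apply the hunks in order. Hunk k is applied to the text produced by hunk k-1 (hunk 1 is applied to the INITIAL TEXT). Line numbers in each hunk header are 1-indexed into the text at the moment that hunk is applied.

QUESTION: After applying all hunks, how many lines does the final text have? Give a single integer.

Hunk 1: at line 6 remove [svfn] add [ladlt] -> 12 lines: whip phri msv ekv uey iiend ladlt dmhv mobde ltztf cfbjy dugq
Hunk 2: at line 7 remove [dmhv,mobde] add [vjp] -> 11 lines: whip phri msv ekv uey iiend ladlt vjp ltztf cfbjy dugq
Hunk 3: at line 6 remove [ladlt,vjp,ltztf] add [xaytr,kejc,rmksx] -> 11 lines: whip phri msv ekv uey iiend xaytr kejc rmksx cfbjy dugq
Final line count: 11

Answer: 11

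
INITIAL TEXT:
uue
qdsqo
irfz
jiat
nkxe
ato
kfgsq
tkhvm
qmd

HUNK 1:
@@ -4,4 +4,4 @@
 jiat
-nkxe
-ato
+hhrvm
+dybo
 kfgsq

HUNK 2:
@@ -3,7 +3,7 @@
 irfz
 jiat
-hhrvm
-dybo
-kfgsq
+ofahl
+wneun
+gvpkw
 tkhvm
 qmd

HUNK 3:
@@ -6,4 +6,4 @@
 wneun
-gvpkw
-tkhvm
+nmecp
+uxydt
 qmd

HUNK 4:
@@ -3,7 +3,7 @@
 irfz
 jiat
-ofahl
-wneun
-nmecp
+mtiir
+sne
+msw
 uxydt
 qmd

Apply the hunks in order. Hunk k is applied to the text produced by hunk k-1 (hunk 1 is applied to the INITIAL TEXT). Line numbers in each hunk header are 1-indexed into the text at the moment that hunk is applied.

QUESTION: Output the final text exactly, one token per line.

Hunk 1: at line 4 remove [nkxe,ato] add [hhrvm,dybo] -> 9 lines: uue qdsqo irfz jiat hhrvm dybo kfgsq tkhvm qmd
Hunk 2: at line 3 remove [hhrvm,dybo,kfgsq] add [ofahl,wneun,gvpkw] -> 9 lines: uue qdsqo irfz jiat ofahl wneun gvpkw tkhvm qmd
Hunk 3: at line 6 remove [gvpkw,tkhvm] add [nmecp,uxydt] -> 9 lines: uue qdsqo irfz jiat ofahl wneun nmecp uxydt qmd
Hunk 4: at line 3 remove [ofahl,wneun,nmecp] add [mtiir,sne,msw] -> 9 lines: uue qdsqo irfz jiat mtiir sne msw uxydt qmd

Answer: uue
qdsqo
irfz
jiat
mtiir
sne
msw
uxydt
qmd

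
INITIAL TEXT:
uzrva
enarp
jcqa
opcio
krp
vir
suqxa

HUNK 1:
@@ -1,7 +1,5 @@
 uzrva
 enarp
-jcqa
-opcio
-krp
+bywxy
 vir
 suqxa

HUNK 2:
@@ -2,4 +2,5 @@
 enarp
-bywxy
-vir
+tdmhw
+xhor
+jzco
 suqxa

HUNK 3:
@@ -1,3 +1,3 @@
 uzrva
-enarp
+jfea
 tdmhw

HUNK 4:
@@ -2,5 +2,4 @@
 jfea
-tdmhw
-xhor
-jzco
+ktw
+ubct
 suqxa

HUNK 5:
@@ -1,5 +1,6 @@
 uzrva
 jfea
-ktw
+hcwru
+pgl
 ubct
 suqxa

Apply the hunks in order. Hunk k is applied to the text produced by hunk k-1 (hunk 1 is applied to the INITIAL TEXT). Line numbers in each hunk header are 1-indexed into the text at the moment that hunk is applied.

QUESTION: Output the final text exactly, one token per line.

Answer: uzrva
jfea
hcwru
pgl
ubct
suqxa

Derivation:
Hunk 1: at line 1 remove [jcqa,opcio,krp] add [bywxy] -> 5 lines: uzrva enarp bywxy vir suqxa
Hunk 2: at line 2 remove [bywxy,vir] add [tdmhw,xhor,jzco] -> 6 lines: uzrva enarp tdmhw xhor jzco suqxa
Hunk 3: at line 1 remove [enarp] add [jfea] -> 6 lines: uzrva jfea tdmhw xhor jzco suqxa
Hunk 4: at line 2 remove [tdmhw,xhor,jzco] add [ktw,ubct] -> 5 lines: uzrva jfea ktw ubct suqxa
Hunk 5: at line 1 remove [ktw] add [hcwru,pgl] -> 6 lines: uzrva jfea hcwru pgl ubct suqxa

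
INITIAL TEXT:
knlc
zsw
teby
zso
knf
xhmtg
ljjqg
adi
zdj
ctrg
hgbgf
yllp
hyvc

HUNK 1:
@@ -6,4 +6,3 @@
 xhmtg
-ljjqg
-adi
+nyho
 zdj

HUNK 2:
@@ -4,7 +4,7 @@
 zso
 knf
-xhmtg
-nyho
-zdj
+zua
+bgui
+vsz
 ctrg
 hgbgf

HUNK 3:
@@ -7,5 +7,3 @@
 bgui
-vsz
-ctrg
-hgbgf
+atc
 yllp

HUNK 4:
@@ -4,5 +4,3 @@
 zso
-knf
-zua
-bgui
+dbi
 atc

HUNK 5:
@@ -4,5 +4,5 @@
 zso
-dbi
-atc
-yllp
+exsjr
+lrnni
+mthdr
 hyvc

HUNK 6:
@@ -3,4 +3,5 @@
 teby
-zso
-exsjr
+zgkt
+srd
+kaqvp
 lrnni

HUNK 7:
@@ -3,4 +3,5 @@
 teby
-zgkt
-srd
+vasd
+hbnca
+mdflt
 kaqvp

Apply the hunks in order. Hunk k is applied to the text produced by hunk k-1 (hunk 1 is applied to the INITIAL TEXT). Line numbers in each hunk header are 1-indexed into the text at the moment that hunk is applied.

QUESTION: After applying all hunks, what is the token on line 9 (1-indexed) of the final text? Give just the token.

Hunk 1: at line 6 remove [ljjqg,adi] add [nyho] -> 12 lines: knlc zsw teby zso knf xhmtg nyho zdj ctrg hgbgf yllp hyvc
Hunk 2: at line 4 remove [xhmtg,nyho,zdj] add [zua,bgui,vsz] -> 12 lines: knlc zsw teby zso knf zua bgui vsz ctrg hgbgf yllp hyvc
Hunk 3: at line 7 remove [vsz,ctrg,hgbgf] add [atc] -> 10 lines: knlc zsw teby zso knf zua bgui atc yllp hyvc
Hunk 4: at line 4 remove [knf,zua,bgui] add [dbi] -> 8 lines: knlc zsw teby zso dbi atc yllp hyvc
Hunk 5: at line 4 remove [dbi,atc,yllp] add [exsjr,lrnni,mthdr] -> 8 lines: knlc zsw teby zso exsjr lrnni mthdr hyvc
Hunk 6: at line 3 remove [zso,exsjr] add [zgkt,srd,kaqvp] -> 9 lines: knlc zsw teby zgkt srd kaqvp lrnni mthdr hyvc
Hunk 7: at line 3 remove [zgkt,srd] add [vasd,hbnca,mdflt] -> 10 lines: knlc zsw teby vasd hbnca mdflt kaqvp lrnni mthdr hyvc
Final line 9: mthdr

Answer: mthdr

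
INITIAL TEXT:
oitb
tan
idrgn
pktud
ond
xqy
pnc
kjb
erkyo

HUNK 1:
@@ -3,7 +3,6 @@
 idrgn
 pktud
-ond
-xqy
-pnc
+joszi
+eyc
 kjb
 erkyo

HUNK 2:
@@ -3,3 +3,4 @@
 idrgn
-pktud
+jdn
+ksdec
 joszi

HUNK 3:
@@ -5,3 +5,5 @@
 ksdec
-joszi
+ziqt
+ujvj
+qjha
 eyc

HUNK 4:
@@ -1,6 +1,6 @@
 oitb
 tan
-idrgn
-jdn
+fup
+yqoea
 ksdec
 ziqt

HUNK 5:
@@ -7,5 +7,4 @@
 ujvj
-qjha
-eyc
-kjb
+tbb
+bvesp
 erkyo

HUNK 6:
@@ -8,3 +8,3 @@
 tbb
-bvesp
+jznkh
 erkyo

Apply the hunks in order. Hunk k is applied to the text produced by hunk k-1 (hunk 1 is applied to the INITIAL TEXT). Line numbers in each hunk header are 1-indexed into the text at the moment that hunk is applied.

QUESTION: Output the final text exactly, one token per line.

Hunk 1: at line 3 remove [ond,xqy,pnc] add [joszi,eyc] -> 8 lines: oitb tan idrgn pktud joszi eyc kjb erkyo
Hunk 2: at line 3 remove [pktud] add [jdn,ksdec] -> 9 lines: oitb tan idrgn jdn ksdec joszi eyc kjb erkyo
Hunk 3: at line 5 remove [joszi] add [ziqt,ujvj,qjha] -> 11 lines: oitb tan idrgn jdn ksdec ziqt ujvj qjha eyc kjb erkyo
Hunk 4: at line 1 remove [idrgn,jdn] add [fup,yqoea] -> 11 lines: oitb tan fup yqoea ksdec ziqt ujvj qjha eyc kjb erkyo
Hunk 5: at line 7 remove [qjha,eyc,kjb] add [tbb,bvesp] -> 10 lines: oitb tan fup yqoea ksdec ziqt ujvj tbb bvesp erkyo
Hunk 6: at line 8 remove [bvesp] add [jznkh] -> 10 lines: oitb tan fup yqoea ksdec ziqt ujvj tbb jznkh erkyo

Answer: oitb
tan
fup
yqoea
ksdec
ziqt
ujvj
tbb
jznkh
erkyo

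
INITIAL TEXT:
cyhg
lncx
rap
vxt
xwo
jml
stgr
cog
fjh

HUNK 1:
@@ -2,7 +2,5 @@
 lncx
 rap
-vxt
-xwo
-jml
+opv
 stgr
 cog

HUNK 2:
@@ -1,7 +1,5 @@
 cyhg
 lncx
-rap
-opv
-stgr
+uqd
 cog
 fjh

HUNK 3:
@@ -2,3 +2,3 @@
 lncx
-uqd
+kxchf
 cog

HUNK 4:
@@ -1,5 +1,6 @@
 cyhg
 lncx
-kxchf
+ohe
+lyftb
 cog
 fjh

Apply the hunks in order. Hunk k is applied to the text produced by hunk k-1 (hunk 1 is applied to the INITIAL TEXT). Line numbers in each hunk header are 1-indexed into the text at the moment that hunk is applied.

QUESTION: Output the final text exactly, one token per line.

Hunk 1: at line 2 remove [vxt,xwo,jml] add [opv] -> 7 lines: cyhg lncx rap opv stgr cog fjh
Hunk 2: at line 1 remove [rap,opv,stgr] add [uqd] -> 5 lines: cyhg lncx uqd cog fjh
Hunk 3: at line 2 remove [uqd] add [kxchf] -> 5 lines: cyhg lncx kxchf cog fjh
Hunk 4: at line 1 remove [kxchf] add [ohe,lyftb] -> 6 lines: cyhg lncx ohe lyftb cog fjh

Answer: cyhg
lncx
ohe
lyftb
cog
fjh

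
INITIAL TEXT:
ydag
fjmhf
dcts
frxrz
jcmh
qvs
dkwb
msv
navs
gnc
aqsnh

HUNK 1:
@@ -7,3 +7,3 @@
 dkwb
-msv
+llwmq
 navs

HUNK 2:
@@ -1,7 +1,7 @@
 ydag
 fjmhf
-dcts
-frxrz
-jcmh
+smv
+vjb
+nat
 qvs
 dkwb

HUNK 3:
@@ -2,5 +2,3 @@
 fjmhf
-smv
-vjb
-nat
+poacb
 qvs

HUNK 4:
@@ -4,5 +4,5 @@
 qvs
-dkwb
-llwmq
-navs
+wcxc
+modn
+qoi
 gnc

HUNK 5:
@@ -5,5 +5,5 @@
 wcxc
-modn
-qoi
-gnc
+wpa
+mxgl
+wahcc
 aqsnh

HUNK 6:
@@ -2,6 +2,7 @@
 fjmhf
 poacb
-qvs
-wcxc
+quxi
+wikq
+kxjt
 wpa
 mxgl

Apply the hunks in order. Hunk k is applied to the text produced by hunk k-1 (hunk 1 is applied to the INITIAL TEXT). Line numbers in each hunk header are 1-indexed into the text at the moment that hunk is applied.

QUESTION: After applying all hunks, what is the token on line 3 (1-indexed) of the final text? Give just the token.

Answer: poacb

Derivation:
Hunk 1: at line 7 remove [msv] add [llwmq] -> 11 lines: ydag fjmhf dcts frxrz jcmh qvs dkwb llwmq navs gnc aqsnh
Hunk 2: at line 1 remove [dcts,frxrz,jcmh] add [smv,vjb,nat] -> 11 lines: ydag fjmhf smv vjb nat qvs dkwb llwmq navs gnc aqsnh
Hunk 3: at line 2 remove [smv,vjb,nat] add [poacb] -> 9 lines: ydag fjmhf poacb qvs dkwb llwmq navs gnc aqsnh
Hunk 4: at line 4 remove [dkwb,llwmq,navs] add [wcxc,modn,qoi] -> 9 lines: ydag fjmhf poacb qvs wcxc modn qoi gnc aqsnh
Hunk 5: at line 5 remove [modn,qoi,gnc] add [wpa,mxgl,wahcc] -> 9 lines: ydag fjmhf poacb qvs wcxc wpa mxgl wahcc aqsnh
Hunk 6: at line 2 remove [qvs,wcxc] add [quxi,wikq,kxjt] -> 10 lines: ydag fjmhf poacb quxi wikq kxjt wpa mxgl wahcc aqsnh
Final line 3: poacb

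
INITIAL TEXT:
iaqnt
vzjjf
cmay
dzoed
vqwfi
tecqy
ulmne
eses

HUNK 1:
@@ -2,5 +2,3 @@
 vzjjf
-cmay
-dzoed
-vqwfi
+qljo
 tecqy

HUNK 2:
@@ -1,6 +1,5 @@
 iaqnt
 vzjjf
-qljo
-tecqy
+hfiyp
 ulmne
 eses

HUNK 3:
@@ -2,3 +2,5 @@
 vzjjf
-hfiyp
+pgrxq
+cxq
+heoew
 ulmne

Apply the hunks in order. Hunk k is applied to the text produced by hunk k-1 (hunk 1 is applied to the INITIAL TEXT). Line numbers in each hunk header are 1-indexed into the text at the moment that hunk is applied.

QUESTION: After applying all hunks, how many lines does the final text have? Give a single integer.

Hunk 1: at line 2 remove [cmay,dzoed,vqwfi] add [qljo] -> 6 lines: iaqnt vzjjf qljo tecqy ulmne eses
Hunk 2: at line 1 remove [qljo,tecqy] add [hfiyp] -> 5 lines: iaqnt vzjjf hfiyp ulmne eses
Hunk 3: at line 2 remove [hfiyp] add [pgrxq,cxq,heoew] -> 7 lines: iaqnt vzjjf pgrxq cxq heoew ulmne eses
Final line count: 7

Answer: 7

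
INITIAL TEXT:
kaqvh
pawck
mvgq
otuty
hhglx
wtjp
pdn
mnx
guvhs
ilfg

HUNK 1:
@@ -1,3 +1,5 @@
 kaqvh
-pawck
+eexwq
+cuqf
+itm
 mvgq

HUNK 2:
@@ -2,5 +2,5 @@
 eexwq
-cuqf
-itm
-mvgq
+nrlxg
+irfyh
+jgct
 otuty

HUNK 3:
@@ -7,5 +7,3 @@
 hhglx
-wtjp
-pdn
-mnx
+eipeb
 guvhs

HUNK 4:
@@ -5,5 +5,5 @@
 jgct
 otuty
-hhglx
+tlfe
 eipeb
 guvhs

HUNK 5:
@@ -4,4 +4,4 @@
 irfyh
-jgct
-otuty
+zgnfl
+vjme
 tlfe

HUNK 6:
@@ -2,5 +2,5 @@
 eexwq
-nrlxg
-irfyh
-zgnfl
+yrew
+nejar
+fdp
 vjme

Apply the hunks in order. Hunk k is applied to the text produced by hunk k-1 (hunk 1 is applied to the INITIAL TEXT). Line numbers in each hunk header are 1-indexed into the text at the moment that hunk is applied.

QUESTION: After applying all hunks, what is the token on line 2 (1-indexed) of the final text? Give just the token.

Answer: eexwq

Derivation:
Hunk 1: at line 1 remove [pawck] add [eexwq,cuqf,itm] -> 12 lines: kaqvh eexwq cuqf itm mvgq otuty hhglx wtjp pdn mnx guvhs ilfg
Hunk 2: at line 2 remove [cuqf,itm,mvgq] add [nrlxg,irfyh,jgct] -> 12 lines: kaqvh eexwq nrlxg irfyh jgct otuty hhglx wtjp pdn mnx guvhs ilfg
Hunk 3: at line 7 remove [wtjp,pdn,mnx] add [eipeb] -> 10 lines: kaqvh eexwq nrlxg irfyh jgct otuty hhglx eipeb guvhs ilfg
Hunk 4: at line 5 remove [hhglx] add [tlfe] -> 10 lines: kaqvh eexwq nrlxg irfyh jgct otuty tlfe eipeb guvhs ilfg
Hunk 5: at line 4 remove [jgct,otuty] add [zgnfl,vjme] -> 10 lines: kaqvh eexwq nrlxg irfyh zgnfl vjme tlfe eipeb guvhs ilfg
Hunk 6: at line 2 remove [nrlxg,irfyh,zgnfl] add [yrew,nejar,fdp] -> 10 lines: kaqvh eexwq yrew nejar fdp vjme tlfe eipeb guvhs ilfg
Final line 2: eexwq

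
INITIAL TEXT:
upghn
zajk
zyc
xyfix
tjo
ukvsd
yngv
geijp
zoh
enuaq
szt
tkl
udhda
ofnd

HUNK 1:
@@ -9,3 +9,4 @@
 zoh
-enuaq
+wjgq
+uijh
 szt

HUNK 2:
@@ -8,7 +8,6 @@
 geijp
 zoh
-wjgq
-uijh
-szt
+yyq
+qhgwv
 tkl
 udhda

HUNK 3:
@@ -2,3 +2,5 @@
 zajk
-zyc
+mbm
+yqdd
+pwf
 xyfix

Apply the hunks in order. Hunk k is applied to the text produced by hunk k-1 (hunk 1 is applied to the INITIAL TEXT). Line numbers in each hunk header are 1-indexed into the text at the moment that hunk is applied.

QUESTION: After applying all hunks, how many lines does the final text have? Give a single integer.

Hunk 1: at line 9 remove [enuaq] add [wjgq,uijh] -> 15 lines: upghn zajk zyc xyfix tjo ukvsd yngv geijp zoh wjgq uijh szt tkl udhda ofnd
Hunk 2: at line 8 remove [wjgq,uijh,szt] add [yyq,qhgwv] -> 14 lines: upghn zajk zyc xyfix tjo ukvsd yngv geijp zoh yyq qhgwv tkl udhda ofnd
Hunk 3: at line 2 remove [zyc] add [mbm,yqdd,pwf] -> 16 lines: upghn zajk mbm yqdd pwf xyfix tjo ukvsd yngv geijp zoh yyq qhgwv tkl udhda ofnd
Final line count: 16

Answer: 16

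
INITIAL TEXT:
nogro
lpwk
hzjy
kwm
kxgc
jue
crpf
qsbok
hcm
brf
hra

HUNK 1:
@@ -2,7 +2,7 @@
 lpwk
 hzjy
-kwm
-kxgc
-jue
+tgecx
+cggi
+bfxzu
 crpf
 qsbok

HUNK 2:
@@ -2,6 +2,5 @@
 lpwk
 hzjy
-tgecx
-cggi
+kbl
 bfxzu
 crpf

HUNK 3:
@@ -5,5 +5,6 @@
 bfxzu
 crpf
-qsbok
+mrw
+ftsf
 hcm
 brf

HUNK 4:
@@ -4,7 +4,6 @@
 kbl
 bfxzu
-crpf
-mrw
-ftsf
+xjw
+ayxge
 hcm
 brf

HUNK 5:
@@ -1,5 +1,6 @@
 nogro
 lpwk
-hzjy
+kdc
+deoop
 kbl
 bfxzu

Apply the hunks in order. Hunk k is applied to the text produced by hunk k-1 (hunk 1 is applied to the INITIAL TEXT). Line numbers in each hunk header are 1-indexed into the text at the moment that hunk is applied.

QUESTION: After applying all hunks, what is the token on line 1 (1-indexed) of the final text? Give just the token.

Hunk 1: at line 2 remove [kwm,kxgc,jue] add [tgecx,cggi,bfxzu] -> 11 lines: nogro lpwk hzjy tgecx cggi bfxzu crpf qsbok hcm brf hra
Hunk 2: at line 2 remove [tgecx,cggi] add [kbl] -> 10 lines: nogro lpwk hzjy kbl bfxzu crpf qsbok hcm brf hra
Hunk 3: at line 5 remove [qsbok] add [mrw,ftsf] -> 11 lines: nogro lpwk hzjy kbl bfxzu crpf mrw ftsf hcm brf hra
Hunk 4: at line 4 remove [crpf,mrw,ftsf] add [xjw,ayxge] -> 10 lines: nogro lpwk hzjy kbl bfxzu xjw ayxge hcm brf hra
Hunk 5: at line 1 remove [hzjy] add [kdc,deoop] -> 11 lines: nogro lpwk kdc deoop kbl bfxzu xjw ayxge hcm brf hra
Final line 1: nogro

Answer: nogro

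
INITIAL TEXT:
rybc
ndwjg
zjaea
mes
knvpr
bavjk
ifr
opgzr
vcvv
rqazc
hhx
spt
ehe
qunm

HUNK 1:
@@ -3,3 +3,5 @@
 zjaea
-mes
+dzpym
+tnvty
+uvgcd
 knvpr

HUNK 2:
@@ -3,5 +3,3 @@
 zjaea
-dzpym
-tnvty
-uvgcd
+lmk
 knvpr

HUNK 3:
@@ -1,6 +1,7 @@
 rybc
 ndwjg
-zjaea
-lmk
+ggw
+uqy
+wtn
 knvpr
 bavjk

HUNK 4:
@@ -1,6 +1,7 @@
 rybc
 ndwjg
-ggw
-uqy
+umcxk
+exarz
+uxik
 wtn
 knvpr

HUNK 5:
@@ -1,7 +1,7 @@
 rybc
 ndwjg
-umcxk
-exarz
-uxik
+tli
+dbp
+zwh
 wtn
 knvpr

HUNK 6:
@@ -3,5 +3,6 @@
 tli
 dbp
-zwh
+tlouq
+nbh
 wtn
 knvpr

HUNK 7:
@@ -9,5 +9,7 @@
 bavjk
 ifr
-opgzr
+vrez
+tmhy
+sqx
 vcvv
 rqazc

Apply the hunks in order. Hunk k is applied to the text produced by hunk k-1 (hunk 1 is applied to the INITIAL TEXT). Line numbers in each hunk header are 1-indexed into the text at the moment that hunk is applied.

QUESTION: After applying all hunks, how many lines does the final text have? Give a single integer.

Hunk 1: at line 3 remove [mes] add [dzpym,tnvty,uvgcd] -> 16 lines: rybc ndwjg zjaea dzpym tnvty uvgcd knvpr bavjk ifr opgzr vcvv rqazc hhx spt ehe qunm
Hunk 2: at line 3 remove [dzpym,tnvty,uvgcd] add [lmk] -> 14 lines: rybc ndwjg zjaea lmk knvpr bavjk ifr opgzr vcvv rqazc hhx spt ehe qunm
Hunk 3: at line 1 remove [zjaea,lmk] add [ggw,uqy,wtn] -> 15 lines: rybc ndwjg ggw uqy wtn knvpr bavjk ifr opgzr vcvv rqazc hhx spt ehe qunm
Hunk 4: at line 1 remove [ggw,uqy] add [umcxk,exarz,uxik] -> 16 lines: rybc ndwjg umcxk exarz uxik wtn knvpr bavjk ifr opgzr vcvv rqazc hhx spt ehe qunm
Hunk 5: at line 1 remove [umcxk,exarz,uxik] add [tli,dbp,zwh] -> 16 lines: rybc ndwjg tli dbp zwh wtn knvpr bavjk ifr opgzr vcvv rqazc hhx spt ehe qunm
Hunk 6: at line 3 remove [zwh] add [tlouq,nbh] -> 17 lines: rybc ndwjg tli dbp tlouq nbh wtn knvpr bavjk ifr opgzr vcvv rqazc hhx spt ehe qunm
Hunk 7: at line 9 remove [opgzr] add [vrez,tmhy,sqx] -> 19 lines: rybc ndwjg tli dbp tlouq nbh wtn knvpr bavjk ifr vrez tmhy sqx vcvv rqazc hhx spt ehe qunm
Final line count: 19

Answer: 19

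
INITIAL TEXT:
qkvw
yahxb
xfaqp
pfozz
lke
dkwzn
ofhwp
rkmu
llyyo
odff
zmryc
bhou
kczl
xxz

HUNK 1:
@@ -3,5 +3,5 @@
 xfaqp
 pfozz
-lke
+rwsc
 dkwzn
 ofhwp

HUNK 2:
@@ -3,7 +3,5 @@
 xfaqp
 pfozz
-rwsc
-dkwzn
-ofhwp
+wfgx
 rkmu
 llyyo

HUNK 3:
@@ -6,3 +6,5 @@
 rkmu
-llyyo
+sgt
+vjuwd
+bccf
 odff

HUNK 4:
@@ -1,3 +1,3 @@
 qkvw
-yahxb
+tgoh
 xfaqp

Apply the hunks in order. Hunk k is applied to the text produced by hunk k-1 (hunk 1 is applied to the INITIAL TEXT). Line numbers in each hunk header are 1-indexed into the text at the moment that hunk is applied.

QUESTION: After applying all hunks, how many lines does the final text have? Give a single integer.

Hunk 1: at line 3 remove [lke] add [rwsc] -> 14 lines: qkvw yahxb xfaqp pfozz rwsc dkwzn ofhwp rkmu llyyo odff zmryc bhou kczl xxz
Hunk 2: at line 3 remove [rwsc,dkwzn,ofhwp] add [wfgx] -> 12 lines: qkvw yahxb xfaqp pfozz wfgx rkmu llyyo odff zmryc bhou kczl xxz
Hunk 3: at line 6 remove [llyyo] add [sgt,vjuwd,bccf] -> 14 lines: qkvw yahxb xfaqp pfozz wfgx rkmu sgt vjuwd bccf odff zmryc bhou kczl xxz
Hunk 4: at line 1 remove [yahxb] add [tgoh] -> 14 lines: qkvw tgoh xfaqp pfozz wfgx rkmu sgt vjuwd bccf odff zmryc bhou kczl xxz
Final line count: 14

Answer: 14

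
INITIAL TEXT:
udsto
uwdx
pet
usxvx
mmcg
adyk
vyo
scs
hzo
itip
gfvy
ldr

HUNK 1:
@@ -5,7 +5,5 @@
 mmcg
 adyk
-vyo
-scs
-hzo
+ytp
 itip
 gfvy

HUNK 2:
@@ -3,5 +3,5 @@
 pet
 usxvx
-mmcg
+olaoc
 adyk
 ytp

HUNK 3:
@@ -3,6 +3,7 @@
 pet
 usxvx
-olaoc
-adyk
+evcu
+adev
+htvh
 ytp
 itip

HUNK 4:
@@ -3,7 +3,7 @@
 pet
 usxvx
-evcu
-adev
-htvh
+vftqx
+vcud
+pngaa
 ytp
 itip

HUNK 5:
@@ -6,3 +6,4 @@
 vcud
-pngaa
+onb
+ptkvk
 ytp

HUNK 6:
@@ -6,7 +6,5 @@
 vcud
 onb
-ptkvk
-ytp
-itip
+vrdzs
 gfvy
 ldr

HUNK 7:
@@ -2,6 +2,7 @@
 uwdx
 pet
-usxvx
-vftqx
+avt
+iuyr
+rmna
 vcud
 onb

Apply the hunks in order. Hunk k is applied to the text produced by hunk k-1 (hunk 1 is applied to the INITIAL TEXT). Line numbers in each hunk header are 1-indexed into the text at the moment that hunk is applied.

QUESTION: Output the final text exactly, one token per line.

Hunk 1: at line 5 remove [vyo,scs,hzo] add [ytp] -> 10 lines: udsto uwdx pet usxvx mmcg adyk ytp itip gfvy ldr
Hunk 2: at line 3 remove [mmcg] add [olaoc] -> 10 lines: udsto uwdx pet usxvx olaoc adyk ytp itip gfvy ldr
Hunk 3: at line 3 remove [olaoc,adyk] add [evcu,adev,htvh] -> 11 lines: udsto uwdx pet usxvx evcu adev htvh ytp itip gfvy ldr
Hunk 4: at line 3 remove [evcu,adev,htvh] add [vftqx,vcud,pngaa] -> 11 lines: udsto uwdx pet usxvx vftqx vcud pngaa ytp itip gfvy ldr
Hunk 5: at line 6 remove [pngaa] add [onb,ptkvk] -> 12 lines: udsto uwdx pet usxvx vftqx vcud onb ptkvk ytp itip gfvy ldr
Hunk 6: at line 6 remove [ptkvk,ytp,itip] add [vrdzs] -> 10 lines: udsto uwdx pet usxvx vftqx vcud onb vrdzs gfvy ldr
Hunk 7: at line 2 remove [usxvx,vftqx] add [avt,iuyr,rmna] -> 11 lines: udsto uwdx pet avt iuyr rmna vcud onb vrdzs gfvy ldr

Answer: udsto
uwdx
pet
avt
iuyr
rmna
vcud
onb
vrdzs
gfvy
ldr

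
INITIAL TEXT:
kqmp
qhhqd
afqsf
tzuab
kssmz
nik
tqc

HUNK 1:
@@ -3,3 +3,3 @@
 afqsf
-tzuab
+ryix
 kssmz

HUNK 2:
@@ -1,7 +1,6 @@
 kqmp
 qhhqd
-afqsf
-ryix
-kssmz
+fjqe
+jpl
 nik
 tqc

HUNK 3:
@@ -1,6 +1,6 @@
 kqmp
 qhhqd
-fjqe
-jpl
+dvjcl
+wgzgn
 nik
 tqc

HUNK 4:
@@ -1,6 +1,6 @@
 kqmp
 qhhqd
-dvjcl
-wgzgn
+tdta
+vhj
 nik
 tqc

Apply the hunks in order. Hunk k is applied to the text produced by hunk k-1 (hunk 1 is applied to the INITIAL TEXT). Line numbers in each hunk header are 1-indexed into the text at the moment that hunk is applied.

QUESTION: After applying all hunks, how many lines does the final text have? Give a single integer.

Hunk 1: at line 3 remove [tzuab] add [ryix] -> 7 lines: kqmp qhhqd afqsf ryix kssmz nik tqc
Hunk 2: at line 1 remove [afqsf,ryix,kssmz] add [fjqe,jpl] -> 6 lines: kqmp qhhqd fjqe jpl nik tqc
Hunk 3: at line 1 remove [fjqe,jpl] add [dvjcl,wgzgn] -> 6 lines: kqmp qhhqd dvjcl wgzgn nik tqc
Hunk 4: at line 1 remove [dvjcl,wgzgn] add [tdta,vhj] -> 6 lines: kqmp qhhqd tdta vhj nik tqc
Final line count: 6

Answer: 6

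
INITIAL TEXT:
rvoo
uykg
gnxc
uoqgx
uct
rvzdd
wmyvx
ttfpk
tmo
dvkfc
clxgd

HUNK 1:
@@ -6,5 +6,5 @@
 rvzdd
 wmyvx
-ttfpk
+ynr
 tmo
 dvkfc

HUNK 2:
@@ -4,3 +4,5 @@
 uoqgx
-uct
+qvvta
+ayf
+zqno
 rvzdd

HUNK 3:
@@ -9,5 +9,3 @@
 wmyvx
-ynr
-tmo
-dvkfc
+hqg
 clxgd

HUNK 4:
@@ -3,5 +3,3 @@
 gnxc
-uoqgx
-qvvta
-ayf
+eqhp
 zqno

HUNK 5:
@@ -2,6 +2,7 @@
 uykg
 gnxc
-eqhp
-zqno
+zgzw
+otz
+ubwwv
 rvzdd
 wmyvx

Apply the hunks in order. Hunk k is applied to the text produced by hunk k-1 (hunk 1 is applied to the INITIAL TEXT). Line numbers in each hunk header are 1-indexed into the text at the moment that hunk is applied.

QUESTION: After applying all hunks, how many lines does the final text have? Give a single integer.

Hunk 1: at line 6 remove [ttfpk] add [ynr] -> 11 lines: rvoo uykg gnxc uoqgx uct rvzdd wmyvx ynr tmo dvkfc clxgd
Hunk 2: at line 4 remove [uct] add [qvvta,ayf,zqno] -> 13 lines: rvoo uykg gnxc uoqgx qvvta ayf zqno rvzdd wmyvx ynr tmo dvkfc clxgd
Hunk 3: at line 9 remove [ynr,tmo,dvkfc] add [hqg] -> 11 lines: rvoo uykg gnxc uoqgx qvvta ayf zqno rvzdd wmyvx hqg clxgd
Hunk 4: at line 3 remove [uoqgx,qvvta,ayf] add [eqhp] -> 9 lines: rvoo uykg gnxc eqhp zqno rvzdd wmyvx hqg clxgd
Hunk 5: at line 2 remove [eqhp,zqno] add [zgzw,otz,ubwwv] -> 10 lines: rvoo uykg gnxc zgzw otz ubwwv rvzdd wmyvx hqg clxgd
Final line count: 10

Answer: 10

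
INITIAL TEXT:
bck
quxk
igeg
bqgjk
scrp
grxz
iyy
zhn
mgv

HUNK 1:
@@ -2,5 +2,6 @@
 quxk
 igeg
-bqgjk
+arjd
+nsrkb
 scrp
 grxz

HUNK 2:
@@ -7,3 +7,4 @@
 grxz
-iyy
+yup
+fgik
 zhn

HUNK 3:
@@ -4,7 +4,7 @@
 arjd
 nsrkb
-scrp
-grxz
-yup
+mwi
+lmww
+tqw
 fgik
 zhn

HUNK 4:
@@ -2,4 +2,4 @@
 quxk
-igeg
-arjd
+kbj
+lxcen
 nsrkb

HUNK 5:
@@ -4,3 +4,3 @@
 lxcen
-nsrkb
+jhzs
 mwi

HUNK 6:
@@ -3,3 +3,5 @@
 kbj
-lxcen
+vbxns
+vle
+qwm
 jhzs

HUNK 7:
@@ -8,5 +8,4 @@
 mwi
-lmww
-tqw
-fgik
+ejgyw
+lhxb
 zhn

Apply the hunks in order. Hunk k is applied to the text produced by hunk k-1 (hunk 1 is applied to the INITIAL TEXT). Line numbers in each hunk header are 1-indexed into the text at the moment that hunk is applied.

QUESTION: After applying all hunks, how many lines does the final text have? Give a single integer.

Answer: 12

Derivation:
Hunk 1: at line 2 remove [bqgjk] add [arjd,nsrkb] -> 10 lines: bck quxk igeg arjd nsrkb scrp grxz iyy zhn mgv
Hunk 2: at line 7 remove [iyy] add [yup,fgik] -> 11 lines: bck quxk igeg arjd nsrkb scrp grxz yup fgik zhn mgv
Hunk 3: at line 4 remove [scrp,grxz,yup] add [mwi,lmww,tqw] -> 11 lines: bck quxk igeg arjd nsrkb mwi lmww tqw fgik zhn mgv
Hunk 4: at line 2 remove [igeg,arjd] add [kbj,lxcen] -> 11 lines: bck quxk kbj lxcen nsrkb mwi lmww tqw fgik zhn mgv
Hunk 5: at line 4 remove [nsrkb] add [jhzs] -> 11 lines: bck quxk kbj lxcen jhzs mwi lmww tqw fgik zhn mgv
Hunk 6: at line 3 remove [lxcen] add [vbxns,vle,qwm] -> 13 lines: bck quxk kbj vbxns vle qwm jhzs mwi lmww tqw fgik zhn mgv
Hunk 7: at line 8 remove [lmww,tqw,fgik] add [ejgyw,lhxb] -> 12 lines: bck quxk kbj vbxns vle qwm jhzs mwi ejgyw lhxb zhn mgv
Final line count: 12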